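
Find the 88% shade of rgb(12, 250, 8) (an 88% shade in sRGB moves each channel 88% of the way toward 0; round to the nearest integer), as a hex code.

#011E01

An 88% shade moves each channel 88% toward 0:
  R: 12 + 0.88×(0−12) = 12 − 10.56 = 1.44 → 1
  G: 250 + 0.88×(0−250) = 250 − 220 = 30 → 30
  B: 8 + 0.88×(0−8) = 8 − 7.04 = 0.96 → 1
rgb(1, 30, 1) = #011E01.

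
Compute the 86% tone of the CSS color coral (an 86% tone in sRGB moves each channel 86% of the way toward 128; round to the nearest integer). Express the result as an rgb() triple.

CSS coral is rgb(255, 127, 80).
Lerp each channel 86% toward 128:
  R: 255 + 0.86×(128−255) = 255 − 109.22 = 145.78 → 146
  G: 127 + 0.86 = 127.86 → 128
  B: 80 + 41.28 = 121.28 → 121

rgb(146, 128, 121)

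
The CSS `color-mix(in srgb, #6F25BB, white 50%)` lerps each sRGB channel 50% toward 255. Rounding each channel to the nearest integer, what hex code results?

#B792DD

#6F25BB is rgb(111, 37, 187).
Per channel, c → c + 0.5(255 − c):
  R: 111 + 0.5×(255−111) = 111 + 72 = 183 → 183
  G: 37 + 0.5×(255−37) = 37 + 109 = 146 → 146
  B: 187 + 0.5×(255−187) = 187 + 34 = 221 → 221
rgb(183, 146, 221) = #B792DD.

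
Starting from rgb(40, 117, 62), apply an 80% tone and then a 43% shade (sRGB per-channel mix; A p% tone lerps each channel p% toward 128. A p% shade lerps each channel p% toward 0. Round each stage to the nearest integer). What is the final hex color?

Lerp each channel 80% toward 128:
  R: 40 + 0.8×(128−40) = 40 + 70.4 = 110.4 → 110
  G: 117 + 0.8×(128−117) = 117 + 8.8 = 125.8 → 126
  B: 62 + 52.8 = 114.8 → 115
After the tone: rgb(110, 126, 115) = #6E7E73.
Lerp each channel 43% toward 0:
  R: 110 + 0.43×(0−110) = 110 − 47.3 = 62.7 → 63
  G: 126 − 54.18 = 71.82 → 72
  B: 115 + 0.43×(0−115) = 115 − 49.45 = 65.55 → 66
rgb(63, 72, 66) = #3F4842.

#3F4842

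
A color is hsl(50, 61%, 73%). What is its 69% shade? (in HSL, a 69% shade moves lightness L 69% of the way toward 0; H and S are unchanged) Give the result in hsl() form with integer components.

L moves 69% from 73 toward 0: 73 − 50.37 = 22.63 → 23.
H and S are unchanged.

hsl(50, 61%, 23%)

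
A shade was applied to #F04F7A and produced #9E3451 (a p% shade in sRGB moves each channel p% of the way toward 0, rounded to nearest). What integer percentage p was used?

#F04F7A is rgb(240, 79, 122); #9E3451 is rgb(158, 52, 81).
On the R channel (widest range): 158 ≈ 240 + (p/100)(0 − 240), so p ≈ 100×(158 − 240)/(0 − 240) = -8200/-240 = 34.17.
p = 34 reproduces all three channels after rounding.

34%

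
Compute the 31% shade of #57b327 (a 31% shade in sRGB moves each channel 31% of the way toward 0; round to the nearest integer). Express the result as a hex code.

#57b327 is rgb(87, 179, 39).
Per channel, c → c + 0.31(0 − c):
  R: 87 + 0.31×(0−87) = 87 − 26.97 = 60.03 → 60
  G: 179 − 55.49 = 123.51 → 124
  B: 39 + 0.31×(0−39) = 39 − 12.09 = 26.91 → 27
rgb(60, 124, 27) = #3c7c1b.

#3c7c1b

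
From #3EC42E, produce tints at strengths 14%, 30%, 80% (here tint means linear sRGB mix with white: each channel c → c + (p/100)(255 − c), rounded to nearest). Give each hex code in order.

#59CC4B, #78D66D, #D8F3D5

#3EC42E is rgb(62, 196, 46).
14%: (62 + 27.02 = 89.02→89, 196 + 8.26 = 204.26→204, 46 + 29.26 = 75.26→75) → #59CC4B
30%: (62 + 57.9 = 119.9→120, 196 + 17.7 = 213.7→214, 46 + 62.7 = 108.7→109) → #78D66D
80%: (62 + 154.4 = 216.4→216, 196 + 47.2 = 243.2→243, 46 + 167.2 = 213.2→213) → #D8F3D5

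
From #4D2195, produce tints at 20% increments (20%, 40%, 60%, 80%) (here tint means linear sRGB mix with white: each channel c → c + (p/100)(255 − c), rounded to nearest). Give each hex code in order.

#714DAA, #947ABF, #B8A6D5, #DBD3EA

#4D2195 is rgb(77, 33, 149).
20%: (77 + 35.6 = 112.6→113, 33 + 44.4 = 77.4→77, 149 + 21.2 = 170.2→170) → #714DAA
40%: (77 + 71.2 = 148.2→148, 33 + 88.8 = 121.8→122, 149 + 42.4 = 191.4→191) → #947ABF
60%: (77 + 106.8 = 183.8→184, 33 + 133.2 = 166.2→166, 149 + 63.6 = 212.6→213) → #B8A6D5
80%: (77 + 142.4 = 219.4→219, 33 + 177.6 = 210.6→211, 149 + 84.8 = 233.8→234) → #DBD3EA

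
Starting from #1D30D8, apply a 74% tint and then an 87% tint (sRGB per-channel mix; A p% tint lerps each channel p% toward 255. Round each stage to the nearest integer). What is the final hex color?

#1D30D8 is rgb(29, 48, 216).
Lerp each channel 74% toward 255:
  R: 29 + 167.24 = 196.24 → 196
  G: 48 + 0.74×(255−48) = 48 + 153.18 = 201.18 → 201
  B: 216 + 0.74×(255−216) = 216 + 28.86 = 244.86 → 245
After the tint: rgb(196, 201, 245) = #C4C9F5.
Lerp each channel 87% toward 255:
  R: 196 + 51.33 = 247.33 → 247
  G: 201 + 0.87×(255−201) = 201 + 46.98 = 247.98 → 248
  B: 245 + 0.87×(255−245) = 245 + 8.7 = 253.7 → 254
rgb(247, 248, 254) = #F7F8FE.

#F7F8FE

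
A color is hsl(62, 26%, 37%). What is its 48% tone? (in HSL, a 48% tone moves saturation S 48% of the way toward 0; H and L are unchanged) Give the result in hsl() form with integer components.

hsl(62, 14%, 37%)

S moves 48% from 26 toward 0: 26 − 12.48 = 13.52 → 14.
H and L are unchanged.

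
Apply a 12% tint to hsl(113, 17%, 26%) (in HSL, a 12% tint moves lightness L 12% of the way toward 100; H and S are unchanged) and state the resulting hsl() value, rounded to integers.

hsl(113, 17%, 35%)

L moves 12% from 26 toward 100: 26 + 8.88 = 34.88 → 35.
H and S are unchanged.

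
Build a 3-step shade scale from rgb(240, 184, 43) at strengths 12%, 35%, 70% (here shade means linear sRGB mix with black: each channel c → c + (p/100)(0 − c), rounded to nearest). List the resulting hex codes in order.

#d3a226, #9c781c, #48370d

12%: (240 − 28.8 = 211.2→211, 184 − 22.08 = 161.92→162, 43 − 5.16 = 37.84→38) → #d3a226
35%: (240 − 84 = 156→156, 184 − 64.4 = 119.6→120, 43 − 15.05 = 27.95→28) → #9c781c
70%: (240 − 168 = 72→72, 184 − 128.8 = 55.2→55, 43 − 30.1 = 12.9→13) → #48370d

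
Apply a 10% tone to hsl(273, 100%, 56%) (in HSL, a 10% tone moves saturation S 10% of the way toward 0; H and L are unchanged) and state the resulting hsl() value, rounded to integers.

S moves 10% from 100 toward 0: 100 − 10 = 90 → 90.
H and L are unchanged.

hsl(273, 90%, 56%)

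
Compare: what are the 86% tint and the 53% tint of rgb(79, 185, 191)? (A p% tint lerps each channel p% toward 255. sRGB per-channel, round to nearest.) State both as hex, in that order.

#E6F5F6, #ACDEE1

86% tint:
  R: 79 + 151.36 = 230.36 → 230
  G: 185 + 0.86×(255−185) = 185 + 60.2 = 245.2 → 245
  B: 191 + 55.04 = 246.04 → 246
  → #E6F5F6
53% tint:
  R: 79 + 93.28 = 172.28 → 172
  G: 185 + 0.53×(255−185) = 185 + 37.1 = 222.1 → 222
  B: 191 + 0.53×(255−191) = 191 + 33.92 = 224.92 → 225
  → #ACDEE1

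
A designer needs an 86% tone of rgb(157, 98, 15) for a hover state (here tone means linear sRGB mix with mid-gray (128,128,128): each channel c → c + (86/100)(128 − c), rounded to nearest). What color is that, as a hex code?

#847c70

Lerp each channel 86% toward 128:
  R: 157 + 0.86×(128−157) = 157 − 24.94 = 132.06 → 132
  G: 98 + 0.86×(128−98) = 98 + 25.8 = 123.8 → 124
  B: 15 + 97.18 = 112.18 → 112
rgb(132, 124, 112) = #847c70.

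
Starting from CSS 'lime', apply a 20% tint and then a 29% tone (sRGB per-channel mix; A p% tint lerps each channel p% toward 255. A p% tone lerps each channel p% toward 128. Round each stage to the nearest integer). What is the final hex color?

CSS lime is rgb(0, 255, 0).
A 20% tint moves each channel 20% toward 255:
  R: 0 + 0.2×(255−0) = 0 + 51 = 51 → 51
  G: 255 + 0.2×(255−255) = 255 + 0 = 255 → 255
  B: 0 + 0.2×(255−0) = 0 + 51 = 51 → 51
After the tint: rgb(51, 255, 51) = #33ff33.
Per channel, c → c + 0.29(128 − c):
  R: 51 + 0.29×(128−51) = 51 + 22.33 = 73.33 → 73
  G: 255 + 0.29×(128−255) = 255 − 36.83 = 218.17 → 218
  B: 51 + 0.29×(128−51) = 51 + 22.33 = 73.33 → 73
rgb(73, 218, 73) = #49da49.

#49da49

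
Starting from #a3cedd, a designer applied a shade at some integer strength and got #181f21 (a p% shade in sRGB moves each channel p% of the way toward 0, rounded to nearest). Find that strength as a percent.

#a3cedd is rgb(163, 206, 221); #181f21 is rgb(24, 31, 33).
On the B channel (widest range): 33 ≈ 221 + (p/100)(0 − 221), so p ≈ 100×(33 − 221)/(0 − 221) = -18800/-221 = 85.07.
p = 85 reproduces all three channels after rounding.

85%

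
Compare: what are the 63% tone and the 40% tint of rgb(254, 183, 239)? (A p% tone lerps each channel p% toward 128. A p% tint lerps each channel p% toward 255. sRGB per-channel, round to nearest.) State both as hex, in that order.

63% tone:
  R: 254 − 79.38 = 174.62 → 175
  G: 183 + 0.63×(128−183) = 183 − 34.65 = 148.35 → 148
  B: 239 + 0.63×(128−239) = 239 − 69.93 = 169.07 → 169
  → #AF94A9
40% tint:
  R: 254 + 0.4 = 254.4 → 254
  G: 183 + 0.4×(255−183) = 183 + 28.8 = 211.8 → 212
  B: 239 + 0.4×(255−239) = 239 + 6.4 = 245.4 → 245
  → #FED4F5

#AF94A9, #FED4F5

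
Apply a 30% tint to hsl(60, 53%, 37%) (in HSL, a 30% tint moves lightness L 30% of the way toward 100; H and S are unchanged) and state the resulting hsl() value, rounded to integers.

L moves 30% from 37 toward 100: 37 + 18.9 = 55.9 → 56.
H and S are unchanged.

hsl(60, 53%, 56%)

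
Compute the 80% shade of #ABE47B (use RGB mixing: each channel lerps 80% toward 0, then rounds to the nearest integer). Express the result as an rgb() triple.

#ABE47B is rgb(171, 228, 123).
Lerp each channel 80% toward 0:
  R: 171 + 0.8×(0−171) = 171 − 136.8 = 34.2 → 34
  G: 228 − 182.4 = 45.6 → 46
  B: 123 + 0.8×(0−123) = 123 − 98.4 = 24.6 → 25

rgb(34, 46, 25)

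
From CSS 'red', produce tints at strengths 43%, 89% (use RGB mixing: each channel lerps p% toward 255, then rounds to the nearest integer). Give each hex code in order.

#FF6E6E, #FFE3E3

CSS red is rgb(255, 0, 0).
43%: (255→255, 0 + 109.65 = 109.65→110, 0 + 109.65 = 109.65→110) → #FF6E6E
89%: (255→255, 0 + 226.95 = 226.95→227, 0 + 226.95 = 226.95→227) → #FFE3E3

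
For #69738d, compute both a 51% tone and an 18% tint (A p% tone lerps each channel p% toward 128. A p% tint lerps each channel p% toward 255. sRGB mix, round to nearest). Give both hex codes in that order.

#69738d is rgb(105, 115, 141).
51% tone:
  R: 105 + 0.51×(128−105) = 105 + 11.73 = 116.73 → 117
  G: 115 + 0.51×(128−115) = 115 + 6.63 = 121.63 → 122
  B: 141 + 0.51×(128−141) = 141 − 6.63 = 134.37 → 134
  → #757a86
18% tint:
  R: 105 + 0.18×(255−105) = 105 + 27 = 132 → 132
  G: 115 + 0.18×(255−115) = 115 + 25.2 = 140.2 → 140
  B: 141 + 20.52 = 161.52 → 162
  → #848ca2

#757a86, #848ca2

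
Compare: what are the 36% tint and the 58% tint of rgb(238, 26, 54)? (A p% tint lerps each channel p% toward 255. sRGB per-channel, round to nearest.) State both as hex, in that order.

36% tint:
  R: 238 + 6.12 = 244.12 → 244
  G: 26 + 82.44 = 108.44 → 108
  B: 54 + 72.36 = 126.36 → 126
  → #F46C7E
58% tint:
  R: 238 + 0.58×(255−238) = 238 + 9.86 = 247.86 → 248
  G: 26 + 0.58×(255−26) = 26 + 132.82 = 158.82 → 159
  B: 54 + 0.58×(255−54) = 54 + 116.58 = 170.58 → 171
  → #F89FAB

#F46C7E, #F89FAB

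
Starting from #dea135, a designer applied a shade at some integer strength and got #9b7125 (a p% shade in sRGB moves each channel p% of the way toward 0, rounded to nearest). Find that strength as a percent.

30%

#dea135 is rgb(222, 161, 53); #9b7125 is rgb(155, 113, 37).
On the R channel (widest range): 155 ≈ 222 + (p/100)(0 − 222), so p ≈ 100×(155 − 222)/(0 − 222) = -6700/-222 = 30.18.
p = 30 reproduces all three channels after rounding.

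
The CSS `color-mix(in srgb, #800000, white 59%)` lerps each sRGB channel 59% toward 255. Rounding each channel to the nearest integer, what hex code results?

#800000 is rgb(128, 0, 0).
Lerp each channel 59% toward 255:
  R: 128 + 0.59×(255−128) = 128 + 74.93 = 202.93 → 203
  G: 0 + 0.59×(255−0) = 0 + 150.45 = 150.45 → 150
  B: 0 + 150.45 = 150.45 → 150
rgb(203, 150, 150) = #CB9696.

#CB9696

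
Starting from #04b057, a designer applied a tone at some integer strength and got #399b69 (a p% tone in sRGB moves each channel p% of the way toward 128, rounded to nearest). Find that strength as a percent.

43%

#04b057 is rgb(4, 176, 87); #399b69 is rgb(57, 155, 105).
On the R channel (widest range): 57 ≈ 4 + (p/100)(128 − 4), so p ≈ 100×(57 − 4)/(128 − 4) = 5300/124 = 42.74.
p = 43 reproduces all three channels after rounding.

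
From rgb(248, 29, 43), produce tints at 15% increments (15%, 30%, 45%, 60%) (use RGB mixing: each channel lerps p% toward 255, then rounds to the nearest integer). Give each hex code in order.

#f93f4b, #fa616b, #fb838a, #fca5aa

15%: (248 + 1.05 = 249.05→249, 29 + 33.9 = 62.9→63, 43 + 31.8 = 74.8→75) → #f93f4b
30%: (248 + 2.1 = 250.1→250, 29 + 67.8 = 96.8→97, 43 + 63.6 = 106.6→107) → #fa616b
45%: (248 + 3.15 = 251.15→251, 29 + 101.7 = 130.7→131, 43 + 95.4 = 138.4→138) → #fb838a
60%: (248 + 4.2 = 252.2→252, 29 + 135.6 = 164.6→165, 43 + 127.2 = 170.2→170) → #fca5aa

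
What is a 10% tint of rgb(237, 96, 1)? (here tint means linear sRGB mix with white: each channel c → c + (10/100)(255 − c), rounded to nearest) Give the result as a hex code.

#EF701A

Lerp each channel 10% toward 255:
  R: 237 + 1.8 = 238.8 → 239
  G: 96 + 15.9 = 111.9 → 112
  B: 1 + 0.1×(255−1) = 1 + 25.4 = 26.4 → 26
rgb(239, 112, 26) = #EF701A.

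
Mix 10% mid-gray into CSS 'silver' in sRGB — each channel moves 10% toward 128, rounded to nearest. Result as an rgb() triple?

CSS silver is rgb(192, 192, 192).
A 10% tone moves each channel 10% toward 128:
  R: 192 − 6.4 = 185.6 → 186
  G: 192 − 6.4 = 185.6 → 186
  B: 192 + 0.1×(128−192) = 192 − 6.4 = 185.6 → 186

rgb(186, 186, 186)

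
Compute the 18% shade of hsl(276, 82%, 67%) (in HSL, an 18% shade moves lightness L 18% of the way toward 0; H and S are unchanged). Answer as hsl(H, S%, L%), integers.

L moves 18% from 67 toward 0: 67 − 12.06 = 54.94 → 55.
H and S are unchanged.

hsl(276, 82%, 55%)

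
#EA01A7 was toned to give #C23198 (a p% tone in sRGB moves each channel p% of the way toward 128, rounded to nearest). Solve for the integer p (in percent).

38%

#EA01A7 is rgb(234, 1, 167); #C23198 is rgb(194, 49, 152).
On the G channel (widest range): 49 ≈ 1 + (p/100)(128 − 1), so p ≈ 100×(49 − 1)/(128 − 1) = 4800/127 = 37.80.
p = 38 reproduces all three channels after rounding.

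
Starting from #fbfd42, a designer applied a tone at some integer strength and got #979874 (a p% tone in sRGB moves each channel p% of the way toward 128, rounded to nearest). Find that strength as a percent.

#fbfd42 is rgb(251, 253, 66); #979874 is rgb(151, 152, 116).
On the G channel (widest range): 152 ≈ 253 + (p/100)(128 − 253), so p ≈ 100×(152 − 253)/(128 − 253) = -10100/-125 = 80.80.
p = 81 reproduces all three channels after rounding.

81%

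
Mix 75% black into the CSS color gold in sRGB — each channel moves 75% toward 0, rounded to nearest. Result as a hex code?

#403600

CSS gold is rgb(255, 215, 0).
Lerp each channel 75% toward 0:
  R: 255 − 191.25 = 63.75 → 64
  G: 215 − 161.25 = 53.75 → 54
  B: 0 + 0.75×(0−0) = 0 + 0 = 0 → 0
rgb(64, 54, 0) = #403600.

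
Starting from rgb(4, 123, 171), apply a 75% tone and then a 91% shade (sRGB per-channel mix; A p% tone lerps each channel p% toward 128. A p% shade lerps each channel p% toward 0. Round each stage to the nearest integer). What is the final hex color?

#090b0d

A 75% tone moves each channel 75% toward 128:
  R: 4 + 93 = 97 → 97
  G: 123 + 0.75×(128−123) = 123 + 3.75 = 126.75 → 127
  B: 171 + 0.75×(128−171) = 171 − 32.25 = 138.75 → 139
After the tone: rgb(97, 127, 139) = #617f8b.
Per channel, c → c + 0.91(0 − c):
  R: 97 − 88.27 = 8.73 → 9
  G: 127 + 0.91×(0−127) = 127 − 115.57 = 11.43 → 11
  B: 139 + 0.91×(0−139) = 139 − 126.49 = 12.51 → 13
rgb(9, 11, 13) = #090b0d.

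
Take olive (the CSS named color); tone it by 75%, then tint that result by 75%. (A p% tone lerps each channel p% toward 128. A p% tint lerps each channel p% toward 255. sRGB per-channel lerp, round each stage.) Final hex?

CSS olive is rgb(128, 128, 0).
Per channel, c → c + 0.75(128 − c):
  R: 128 + 0.75×(128−128) = 128 + 0 = 128 → 128
  G: 128 + 0 = 128 → 128
  B: 0 + 96 = 96 → 96
After the tone: rgb(128, 128, 96) = #808060.
Lerp each channel 75% toward 255:
  R: 128 + 0.75×(255−128) = 128 + 95.25 = 223.25 → 223
  G: 128 + 0.75×(255−128) = 128 + 95.25 = 223.25 → 223
  B: 96 + 119.25 = 215.25 → 215
rgb(223, 223, 215) = #DFDFD7.

#DFDFD7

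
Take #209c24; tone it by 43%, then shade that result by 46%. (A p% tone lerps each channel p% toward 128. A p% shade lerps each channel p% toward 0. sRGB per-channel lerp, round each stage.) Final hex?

#209c24 is rgb(32, 156, 36).
Per channel, c → c + 0.43(128 − c):
  R: 32 + 0.43×(128−32) = 32 + 41.28 = 73.28 → 73
  G: 156 − 12.04 = 143.96 → 144
  B: 36 + 39.56 = 75.56 → 76
After the tone: rgb(73, 144, 76) = #49904c.
Per channel, c → c + 0.46(0 − c):
  R: 73 − 33.58 = 39.42 → 39
  G: 144 + 0.46×(0−144) = 144 − 66.24 = 77.76 → 78
  B: 76 + 0.46×(0−76) = 76 − 34.96 = 41.04 → 41
rgb(39, 78, 41) = #274e29.

#274e29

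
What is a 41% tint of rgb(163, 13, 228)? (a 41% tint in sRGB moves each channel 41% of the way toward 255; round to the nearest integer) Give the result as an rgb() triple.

rgb(201, 112, 239)

A 41% tint moves each channel 41% toward 255:
  R: 163 + 0.41×(255−163) = 163 + 37.72 = 200.72 → 201
  G: 13 + 0.41×(255−13) = 13 + 99.22 = 112.22 → 112
  B: 228 + 0.41×(255−228) = 228 + 11.07 = 239.07 → 239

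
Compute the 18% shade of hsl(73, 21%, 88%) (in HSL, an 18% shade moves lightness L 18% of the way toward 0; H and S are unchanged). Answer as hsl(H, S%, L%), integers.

L moves 18% from 88 toward 0: 88 − 15.84 = 72.16 → 72.
H and S are unchanged.

hsl(73, 21%, 72%)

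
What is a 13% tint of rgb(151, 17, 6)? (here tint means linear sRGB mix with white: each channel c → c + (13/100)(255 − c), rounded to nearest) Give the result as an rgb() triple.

A 13% tint moves each channel 13% toward 255:
  R: 151 + 0.13×(255−151) = 151 + 13.52 = 164.52 → 165
  G: 17 + 30.94 = 47.94 → 48
  B: 6 + 32.37 = 38.37 → 38

rgb(165, 48, 38)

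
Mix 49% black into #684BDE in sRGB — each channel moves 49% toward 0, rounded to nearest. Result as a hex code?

#684BDE is rgb(104, 75, 222).
Lerp each channel 49% toward 0:
  R: 104 − 50.96 = 53.04 → 53
  G: 75 − 36.75 = 38.25 → 38
  B: 222 + 0.49×(0−222) = 222 − 108.78 = 113.22 → 113
rgb(53, 38, 113) = #352671.

#352671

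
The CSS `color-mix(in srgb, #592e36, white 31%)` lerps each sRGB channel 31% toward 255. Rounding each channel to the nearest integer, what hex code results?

#592e36 is rgb(89, 46, 54).
Per channel, c → c + 0.31(255 − c):
  R: 89 + 0.31×(255−89) = 89 + 51.46 = 140.46 → 140
  G: 46 + 64.79 = 110.79 → 111
  B: 54 + 62.31 = 116.31 → 116
rgb(140, 111, 116) = #8c6f74.

#8c6f74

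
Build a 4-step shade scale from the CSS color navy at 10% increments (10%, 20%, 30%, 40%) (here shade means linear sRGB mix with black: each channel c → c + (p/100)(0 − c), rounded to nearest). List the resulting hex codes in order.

#000073, #000066, #00005a, #00004d

CSS navy is rgb(0, 0, 128).
10%: (0→0, 0→0, 128 − 12.8 = 115.2→115) → #000073
20%: (0→0, 0→0, 128 − 25.6 = 102.4→102) → #000066
30%: (0→0, 0→0, 128 − 38.4 = 89.6→90) → #00005a
40%: (0→0, 0→0, 128 − 51.2 = 76.8→77) → #00004d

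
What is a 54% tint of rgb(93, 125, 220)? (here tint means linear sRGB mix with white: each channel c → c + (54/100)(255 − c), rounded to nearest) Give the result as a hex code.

#b4c3ef

A 54% tint moves each channel 54% toward 255:
  R: 93 + 87.48 = 180.48 → 180
  G: 125 + 70.2 = 195.2 → 195
  B: 220 + 18.9 = 238.9 → 239
rgb(180, 195, 239) = #b4c3ef.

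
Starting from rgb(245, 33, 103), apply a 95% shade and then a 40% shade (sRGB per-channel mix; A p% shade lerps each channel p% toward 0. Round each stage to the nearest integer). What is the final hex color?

#070103

Per channel, c → c + 0.95(0 − c):
  R: 245 − 232.75 = 12.25 → 12
  G: 33 + 0.95×(0−33) = 33 − 31.35 = 1.65 → 2
  B: 103 + 0.95×(0−103) = 103 − 97.85 = 5.15 → 5
After the shade: rgb(12, 2, 5) = #0C0205.
A 40% shade moves each channel 40% toward 0:
  R: 12 + 0.4×(0−12) = 12 − 4.8 = 7.2 → 7
  G: 2 + 0.4×(0−2) = 2 − 0.8 = 1.2 → 1
  B: 5 + 0.4×(0−5) = 5 − 2 = 3 → 3
rgb(7, 1, 3) = #070103.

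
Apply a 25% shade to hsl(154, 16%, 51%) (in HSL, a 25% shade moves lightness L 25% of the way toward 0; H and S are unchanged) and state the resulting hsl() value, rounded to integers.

hsl(154, 16%, 38%)

L moves 25% from 51 toward 0: 51 − 12.75 = 38.25 → 38.
H and S are unchanged.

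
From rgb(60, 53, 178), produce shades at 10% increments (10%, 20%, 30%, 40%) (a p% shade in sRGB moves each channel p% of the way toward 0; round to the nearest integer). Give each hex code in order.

#3630A0, #302A8E, #2A257D, #24206B

10%: (60 − 6 = 54→54, 53 − 5.3 = 47.7→48, 178 − 17.8 = 160.2→160) → #3630A0
20%: (60 − 12 = 48→48, 53 − 10.6 = 42.4→42, 178 − 35.6 = 142.4→142) → #302A8E
30%: (60 − 18 = 42→42, 53 − 15.9 = 37.1→37, 178 − 53.4 = 124.6→125) → #2A257D
40%: (60 − 24 = 36→36, 53 − 21.2 = 31.8→32, 178 − 71.2 = 106.8→107) → #24206B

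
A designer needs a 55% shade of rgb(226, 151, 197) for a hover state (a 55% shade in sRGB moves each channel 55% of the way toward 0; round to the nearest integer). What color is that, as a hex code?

Per channel, c → c + 0.55(0 − c):
  R: 226 + 0.55×(0−226) = 226 − 124.3 = 101.7 → 102
  G: 151 + 0.55×(0−151) = 151 − 83.05 = 67.95 → 68
  B: 197 − 108.35 = 88.65 → 89
rgb(102, 68, 89) = #664459.

#664459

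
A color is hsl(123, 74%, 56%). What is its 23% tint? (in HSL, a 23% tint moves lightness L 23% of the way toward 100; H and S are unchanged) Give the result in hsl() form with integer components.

hsl(123, 74%, 66%)

L moves 23% from 56 toward 100: 56 + 10.12 = 66.12 → 66.
H and S are unchanged.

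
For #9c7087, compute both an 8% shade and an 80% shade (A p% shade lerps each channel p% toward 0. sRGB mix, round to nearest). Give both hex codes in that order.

#90677c, #1f161b

#9c7087 is rgb(156, 112, 135).
8% shade:
  R: 156 + 0.08×(0−156) = 156 − 12.48 = 143.52 → 144
  G: 112 + 0.08×(0−112) = 112 − 8.96 = 103.04 → 103
  B: 135 + 0.08×(0−135) = 135 − 10.8 = 124.2 → 124
  → #90677c
80% shade:
  R: 156 + 0.8×(0−156) = 156 − 124.8 = 31.2 → 31
  G: 112 + 0.8×(0−112) = 112 − 89.6 = 22.4 → 22
  B: 135 + 0.8×(0−135) = 135 − 108 = 27 → 27
  → #1f161b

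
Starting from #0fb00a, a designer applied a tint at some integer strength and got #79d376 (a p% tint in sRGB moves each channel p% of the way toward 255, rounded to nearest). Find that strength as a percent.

#0fb00a is rgb(15, 176, 10); #79d376 is rgb(121, 211, 118).
On the B channel (widest range): 118 ≈ 10 + (p/100)(255 − 10), so p ≈ 100×(118 − 10)/(255 − 10) = 10800/245 = 44.08.
p = 44 reproduces all three channels after rounding.

44%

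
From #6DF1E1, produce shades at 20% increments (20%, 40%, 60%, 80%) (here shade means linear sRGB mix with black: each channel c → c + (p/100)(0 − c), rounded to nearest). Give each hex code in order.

#6DF1E1 is rgb(109, 241, 225).
20%: (109 − 21.8 = 87.2→87, 241 − 48.2 = 192.8→193, 225 − 45 = 180→180) → #57C1B4
40%: (109 − 43.6 = 65.4→65, 241 − 96.4 = 144.6→145, 225 − 90 = 135→135) → #419187
60%: (109 − 65.4 = 43.6→44, 241 − 144.6 = 96.4→96, 225 − 135 = 90→90) → #2C605A
80%: (109 − 87.2 = 21.8→22, 241 − 192.8 = 48.2→48, 225 − 180 = 45→45) → #16302D

#57C1B4, #419187, #2C605A, #16302D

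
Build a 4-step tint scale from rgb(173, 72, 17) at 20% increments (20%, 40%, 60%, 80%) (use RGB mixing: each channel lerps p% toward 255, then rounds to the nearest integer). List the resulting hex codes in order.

20%: (173 + 16.4 = 189.4→189, 72 + 36.6 = 108.6→109, 17 + 47.6 = 64.6→65) → #BD6D41
40%: (173 + 32.8 = 205.8→206, 72 + 73.2 = 145.2→145, 17 + 95.2 = 112.2→112) → #CE9170
60%: (173 + 49.2 = 222.2→222, 72 + 109.8 = 181.8→182, 17 + 142.8 = 159.8→160) → #DEB6A0
80%: (173 + 65.6 = 238.6→239, 72 + 146.4 = 218.4→218, 17 + 190.4 = 207.4→207) → #EFDACF

#BD6D41, #CE9170, #DEB6A0, #EFDACF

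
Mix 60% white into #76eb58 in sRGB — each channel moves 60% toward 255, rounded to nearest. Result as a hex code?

#76eb58 is rgb(118, 235, 88).
Lerp each channel 60% toward 255:
  R: 118 + 82.2 = 200.2 → 200
  G: 235 + 0.6×(255−235) = 235 + 12 = 247 → 247
  B: 88 + 100.2 = 188.2 → 188
rgb(200, 247, 188) = #c8f7bc.

#c8f7bc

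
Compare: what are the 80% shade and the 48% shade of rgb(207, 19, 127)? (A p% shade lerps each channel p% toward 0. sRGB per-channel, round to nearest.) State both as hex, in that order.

80% shade:
  R: 207 − 165.6 = 41.4 → 41
  G: 19 + 0.8×(0−19) = 19 − 15.2 = 3.8 → 4
  B: 127 − 101.6 = 25.4 → 25
  → #290419
48% shade:
  R: 207 + 0.48×(0−207) = 207 − 99.36 = 107.64 → 108
  G: 19 + 0.48×(0−19) = 19 − 9.12 = 9.88 → 10
  B: 127 + 0.48×(0−127) = 127 − 60.96 = 66.04 → 66
  → #6C0A42

#290419, #6C0A42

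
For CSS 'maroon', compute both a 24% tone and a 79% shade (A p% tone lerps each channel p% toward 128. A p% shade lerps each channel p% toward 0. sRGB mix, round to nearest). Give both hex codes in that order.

CSS maroon is rgb(128, 0, 0).
24% tone:
  R: 128 + 0 = 128 → 128
  G: 0 + 0.24×(128−0) = 0 + 30.72 = 30.72 → 31
  B: 0 + 0.24×(128−0) = 0 + 30.72 = 30.72 → 31
  → #801f1f
79% shade:
  R: 128 + 0.79×(0−128) = 128 − 101.12 = 26.88 → 27
  G: 0 + 0.79×(0−0) = 0 + 0 = 0 → 0
  B: 0 + 0 = 0 → 0
  → #1b0000

#801f1f, #1b0000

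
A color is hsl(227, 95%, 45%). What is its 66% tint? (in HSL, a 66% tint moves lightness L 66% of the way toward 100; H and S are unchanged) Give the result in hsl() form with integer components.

hsl(227, 95%, 81%)

L moves 66% from 45 toward 100: 45 + 36.3 = 81.3 → 81.
H and S are unchanged.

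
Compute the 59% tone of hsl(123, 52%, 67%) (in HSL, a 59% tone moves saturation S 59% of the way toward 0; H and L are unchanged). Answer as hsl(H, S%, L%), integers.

hsl(123, 21%, 67%)

S moves 59% from 52 toward 0: 52 − 30.68 = 21.32 → 21.
H and L are unchanged.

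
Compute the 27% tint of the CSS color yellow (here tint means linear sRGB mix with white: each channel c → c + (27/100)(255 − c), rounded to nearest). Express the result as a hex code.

#FFFF45

CSS yellow is rgb(255, 255, 0).
Lerp each channel 27% toward 255:
  R: 255 + 0.27×(255−255) = 255 + 0 = 255 → 255
  G: 255 + 0 = 255 → 255
  B: 0 + 0.27×(255−0) = 0 + 68.85 = 68.85 → 69
rgb(255, 255, 69) = #FFFF45.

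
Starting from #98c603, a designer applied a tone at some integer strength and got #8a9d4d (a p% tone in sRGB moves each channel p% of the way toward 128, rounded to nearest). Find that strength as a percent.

#98c603 is rgb(152, 198, 3); #8a9d4d is rgb(138, 157, 77).
On the B channel (widest range): 77 ≈ 3 + (p/100)(128 − 3), so p ≈ 100×(77 − 3)/(128 − 3) = 7400/125 = 59.20.
p = 59 reproduces all three channels after rounding.

59%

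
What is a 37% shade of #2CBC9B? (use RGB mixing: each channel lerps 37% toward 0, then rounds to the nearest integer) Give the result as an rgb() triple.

rgb(28, 118, 98)

#2CBC9B is rgb(44, 188, 155).
Lerp each channel 37% toward 0:
  R: 44 − 16.28 = 27.72 → 28
  G: 188 − 69.56 = 118.44 → 118
  B: 155 + 0.37×(0−155) = 155 − 57.35 = 97.65 → 98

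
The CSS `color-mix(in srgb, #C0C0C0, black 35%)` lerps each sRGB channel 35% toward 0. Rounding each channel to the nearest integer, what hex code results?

#C0C0C0 is rgb(192, 192, 192).
Per channel, c → c + 0.35(0 − c):
  R: 192 − 67.2 = 124.8 → 125
  G: 192 − 67.2 = 124.8 → 125
  B: 192 − 67.2 = 124.8 → 125
rgb(125, 125, 125) = #7D7D7D.

#7D7D7D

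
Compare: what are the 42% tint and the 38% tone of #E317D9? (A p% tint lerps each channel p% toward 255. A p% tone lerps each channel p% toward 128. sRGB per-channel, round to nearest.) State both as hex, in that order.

#EF78E9, #BD3FB7

#E317D9 is rgb(227, 23, 217).
42% tint:
  R: 227 + 0.42×(255−227) = 227 + 11.76 = 238.76 → 239
  G: 23 + 0.42×(255−23) = 23 + 97.44 = 120.44 → 120
  B: 217 + 0.42×(255−217) = 217 + 15.96 = 232.96 → 233
  → #EF78E9
38% tone:
  R: 227 + 0.38×(128−227) = 227 − 37.62 = 189.38 → 189
  G: 23 + 39.9 = 62.9 → 63
  B: 217 + 0.38×(128−217) = 217 − 33.82 = 183.18 → 183
  → #BD3FB7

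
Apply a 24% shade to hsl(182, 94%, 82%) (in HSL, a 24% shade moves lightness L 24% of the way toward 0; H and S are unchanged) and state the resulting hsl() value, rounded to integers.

hsl(182, 94%, 62%)

L moves 24% from 82 toward 0: 82 − 19.68 = 62.32 → 62.
H and S are unchanged.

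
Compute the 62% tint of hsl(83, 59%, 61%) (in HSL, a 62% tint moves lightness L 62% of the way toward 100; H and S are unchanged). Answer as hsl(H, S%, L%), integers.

hsl(83, 59%, 85%)

L moves 62% from 61 toward 100: 61 + 24.18 = 85.18 → 85.
H and S are unchanged.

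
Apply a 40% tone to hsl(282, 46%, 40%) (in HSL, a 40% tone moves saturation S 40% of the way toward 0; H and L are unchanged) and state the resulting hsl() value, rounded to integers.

hsl(282, 28%, 40%)

S moves 40% from 46 toward 0: 46 − 18.4 = 27.6 → 28.
H and L are unchanged.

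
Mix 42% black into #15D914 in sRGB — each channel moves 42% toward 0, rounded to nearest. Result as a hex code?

#15D914 is rgb(21, 217, 20).
Lerp each channel 42% toward 0:
  R: 21 + 0.42×(0−21) = 21 − 8.82 = 12.18 → 12
  G: 217 + 0.42×(0−217) = 217 − 91.14 = 125.86 → 126
  B: 20 − 8.4 = 11.6 → 12
rgb(12, 126, 12) = #0C7E0C.

#0C7E0C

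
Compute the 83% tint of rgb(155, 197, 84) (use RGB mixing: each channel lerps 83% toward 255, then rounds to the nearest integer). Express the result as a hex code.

#eef5e2

An 83% tint moves each channel 83% toward 255:
  R: 155 + 0.83×(255−155) = 155 + 83 = 238 → 238
  G: 197 + 48.14 = 245.14 → 245
  B: 84 + 0.83×(255−84) = 84 + 141.93 = 225.93 → 226
rgb(238, 245, 226) = #eef5e2.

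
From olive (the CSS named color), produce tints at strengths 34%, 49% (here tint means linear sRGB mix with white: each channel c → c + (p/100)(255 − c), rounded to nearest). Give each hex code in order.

#ABAB57, #BEBE7D

CSS olive is rgb(128, 128, 0).
34%: (128 + 43.18 = 171.18→171, 128 + 43.18 = 171.18→171, 0 + 86.7 = 86.7→87) → #ABAB57
49%: (128 + 62.23 = 190.23→190, 128 + 62.23 = 190.23→190, 0 + 124.95 = 124.95→125) → #BEBE7D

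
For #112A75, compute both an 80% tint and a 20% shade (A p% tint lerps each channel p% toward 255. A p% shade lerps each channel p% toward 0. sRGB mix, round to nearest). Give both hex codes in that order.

#CFD4E3, #0E225E

#112A75 is rgb(17, 42, 117).
80% tint:
  R: 17 + 190.4 = 207.4 → 207
  G: 42 + 0.8×(255−42) = 42 + 170.4 = 212.4 → 212
  B: 117 + 0.8×(255−117) = 117 + 110.4 = 227.4 → 227
  → #CFD4E3
20% shade:
  R: 17 + 0.2×(0−17) = 17 − 3.4 = 13.6 → 14
  G: 42 + 0.2×(0−42) = 42 − 8.4 = 33.6 → 34
  B: 117 + 0.2×(0−117) = 117 − 23.4 = 93.6 → 94
  → #0E225E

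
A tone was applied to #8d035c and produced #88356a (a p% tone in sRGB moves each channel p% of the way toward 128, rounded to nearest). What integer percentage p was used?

#8d035c is rgb(141, 3, 92); #88356a is rgb(136, 53, 106).
On the G channel (widest range): 53 ≈ 3 + (p/100)(128 − 3), so p ≈ 100×(53 − 3)/(128 − 3) = 5000/125 = 40.00.
p = 40 reproduces all three channels after rounding.

40%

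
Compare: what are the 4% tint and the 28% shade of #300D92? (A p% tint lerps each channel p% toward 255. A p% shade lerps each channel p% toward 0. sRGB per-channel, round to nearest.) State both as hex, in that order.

#381796, #230969

#300D92 is rgb(48, 13, 146).
4% tint:
  R: 48 + 0.04×(255−48) = 48 + 8.28 = 56.28 → 56
  G: 13 + 0.04×(255−13) = 13 + 9.68 = 22.68 → 23
  B: 146 + 4.36 = 150.36 → 150
  → #381796
28% shade:
  R: 48 + 0.28×(0−48) = 48 − 13.44 = 34.56 → 35
  G: 13 + 0.28×(0−13) = 13 − 3.64 = 9.36 → 9
  B: 146 − 40.88 = 105.12 → 105
  → #230969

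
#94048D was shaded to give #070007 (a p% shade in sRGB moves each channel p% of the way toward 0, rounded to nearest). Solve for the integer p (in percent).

95%

#94048D is rgb(148, 4, 141); #070007 is rgb(7, 0, 7).
On the R channel (widest range): 7 ≈ 148 + (p/100)(0 − 148), so p ≈ 100×(7 − 148)/(0 − 148) = -14100/-148 = 95.27.
p = 95 reproduces all three channels after rounding.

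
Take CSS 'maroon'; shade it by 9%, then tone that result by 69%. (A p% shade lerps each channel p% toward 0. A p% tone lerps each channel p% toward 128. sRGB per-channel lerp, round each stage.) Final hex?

CSS maroon is rgb(128, 0, 0).
Lerp each channel 9% toward 0:
  R: 128 + 0.09×(0−128) = 128 − 11.52 = 116.48 → 116
  G: 0 + 0 = 0 → 0
  B: 0 + 0 = 0 → 0
After the shade: rgb(116, 0, 0) = #740000.
Lerp each channel 69% toward 128:
  R: 116 + 0.69×(128−116) = 116 + 8.28 = 124.28 → 124
  G: 0 + 0.69×(128−0) = 0 + 88.32 = 88.32 → 88
  B: 0 + 0.69×(128−0) = 0 + 88.32 = 88.32 → 88
rgb(124, 88, 88) = #7c5858.

#7c5858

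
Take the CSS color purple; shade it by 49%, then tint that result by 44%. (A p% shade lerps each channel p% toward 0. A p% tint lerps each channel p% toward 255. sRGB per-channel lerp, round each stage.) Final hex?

CSS purple is rgb(128, 0, 128).
Lerp each channel 49% toward 0:
  R: 128 + 0.49×(0−128) = 128 − 62.72 = 65.28 → 65
  G: 0 + 0.49×(0−0) = 0 + 0 = 0 → 0
  B: 128 − 62.72 = 65.28 → 65
After the shade: rgb(65, 0, 65) = #410041.
A 44% tint moves each channel 44% toward 255:
  R: 65 + 0.44×(255−65) = 65 + 83.6 = 148.6 → 149
  G: 0 + 0.44×(255−0) = 0 + 112.2 = 112.2 → 112
  B: 65 + 83.6 = 148.6 → 149
rgb(149, 112, 149) = #957095.

#957095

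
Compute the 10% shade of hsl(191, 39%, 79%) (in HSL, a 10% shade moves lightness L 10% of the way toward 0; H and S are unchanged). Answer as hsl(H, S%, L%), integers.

L moves 10% from 79 toward 0: 79 − 7.9 = 71.1 → 71.
H and S are unchanged.

hsl(191, 39%, 71%)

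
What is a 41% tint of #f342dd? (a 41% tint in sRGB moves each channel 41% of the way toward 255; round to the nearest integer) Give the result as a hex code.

#f342dd is rgb(243, 66, 221).
Per channel, c → c + 0.41(255 − c):
  R: 243 + 4.92 = 247.92 → 248
  G: 66 + 0.41×(255−66) = 66 + 77.49 = 143.49 → 143
  B: 221 + 0.41×(255−221) = 221 + 13.94 = 234.94 → 235
rgb(248, 143, 235) = #f88feb.

#f88feb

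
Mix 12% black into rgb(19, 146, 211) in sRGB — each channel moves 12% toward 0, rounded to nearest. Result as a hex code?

A 12% shade moves each channel 12% toward 0:
  R: 19 + 0.12×(0−19) = 19 − 2.28 = 16.72 → 17
  G: 146 + 0.12×(0−146) = 146 − 17.52 = 128.48 → 128
  B: 211 + 0.12×(0−211) = 211 − 25.32 = 185.68 → 186
rgb(17, 128, 186) = #1180BA.

#1180BA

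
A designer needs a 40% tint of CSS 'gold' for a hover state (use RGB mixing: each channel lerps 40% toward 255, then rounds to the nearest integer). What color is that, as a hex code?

CSS gold is rgb(255, 215, 0).
A 40% tint moves each channel 40% toward 255:
  R: 255 + 0 = 255 → 255
  G: 215 + 0.4×(255−215) = 215 + 16 = 231 → 231
  B: 0 + 102 = 102 → 102
rgb(255, 231, 102) = #ffe766.

#ffe766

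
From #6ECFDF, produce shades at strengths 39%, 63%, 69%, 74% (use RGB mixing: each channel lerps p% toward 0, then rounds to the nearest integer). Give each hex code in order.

#6ECFDF is rgb(110, 207, 223).
39%: (110 − 42.9 = 67.1→67, 207 − 80.73 = 126.27→126, 223 − 86.97 = 136.03→136) → #437E88
63%: (110 − 69.3 = 40.7→41, 207 − 130.41 = 76.59→77, 223 − 140.49 = 82.51→83) → #294D53
69%: (110 − 75.9 = 34.1→34, 207 − 142.83 = 64.17→64, 223 − 153.87 = 69.13→69) → #224045
74%: (110 − 81.4 = 28.6→29, 207 − 153.18 = 53.82→54, 223 − 165.02 = 57.98→58) → #1D363A

#437E88, #294D53, #224045, #1D363A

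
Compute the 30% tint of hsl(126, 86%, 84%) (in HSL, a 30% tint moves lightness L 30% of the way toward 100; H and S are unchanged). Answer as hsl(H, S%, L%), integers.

L moves 30% from 84 toward 100: 84 + 4.8 = 88.8 → 89.
H and S are unchanged.

hsl(126, 86%, 89%)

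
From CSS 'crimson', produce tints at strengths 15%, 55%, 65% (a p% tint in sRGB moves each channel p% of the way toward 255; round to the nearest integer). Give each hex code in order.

CSS crimson is rgb(220, 20, 60).
15%: (220 + 5.25 = 225.25→225, 20 + 35.25 = 55.25→55, 60 + 29.25 = 89.25→89) → #e13759
55%: (220 + 19.25 = 239.25→239, 20 + 129.25 = 149.25→149, 60 + 107.25 = 167.25→167) → #ef95a7
65%: (220 + 22.75 = 242.75→243, 20 + 152.75 = 172.75→173, 60 + 126.75 = 186.75→187) → #f3adbb

#e13759, #ef95a7, #f3adbb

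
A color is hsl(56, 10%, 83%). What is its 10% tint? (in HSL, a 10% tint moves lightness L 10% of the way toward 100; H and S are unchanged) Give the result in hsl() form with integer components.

hsl(56, 10%, 85%)

L moves 10% from 83 toward 100: 83 + 1.7 = 84.7 → 85.
H and S are unchanged.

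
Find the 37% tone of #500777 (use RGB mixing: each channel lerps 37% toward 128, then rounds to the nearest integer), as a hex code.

#500777 is rgb(80, 7, 119).
Per channel, c → c + 0.37(128 − c):
  R: 80 + 0.37×(128−80) = 80 + 17.76 = 97.76 → 98
  G: 7 + 0.37×(128−7) = 7 + 44.77 = 51.77 → 52
  B: 119 + 0.37×(128−119) = 119 + 3.33 = 122.33 → 122
rgb(98, 52, 122) = #62347a.

#62347a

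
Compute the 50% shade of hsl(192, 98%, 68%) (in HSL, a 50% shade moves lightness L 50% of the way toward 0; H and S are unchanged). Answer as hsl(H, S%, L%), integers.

L moves 50% from 68 toward 0: 68 − 34 = 34 → 34.
H and S are unchanged.

hsl(192, 98%, 34%)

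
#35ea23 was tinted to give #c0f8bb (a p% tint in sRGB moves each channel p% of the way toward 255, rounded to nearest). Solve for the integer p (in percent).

69%

#35ea23 is rgb(53, 234, 35); #c0f8bb is rgb(192, 248, 187).
On the B channel (widest range): 187 ≈ 35 + (p/100)(255 − 35), so p ≈ 100×(187 − 35)/(255 − 35) = 15200/220 = 69.09.
p = 69 reproduces all three channels after rounding.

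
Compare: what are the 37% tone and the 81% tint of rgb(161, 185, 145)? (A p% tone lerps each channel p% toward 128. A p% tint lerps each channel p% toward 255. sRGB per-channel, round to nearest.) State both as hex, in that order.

#95A48B, #EDF2EA

37% tone:
  R: 161 + 0.37×(128−161) = 161 − 12.21 = 148.79 → 149
  G: 185 − 21.09 = 163.91 → 164
  B: 145 − 6.29 = 138.71 → 139
  → #95A48B
81% tint:
  R: 161 + 0.81×(255−161) = 161 + 76.14 = 237.14 → 237
  G: 185 + 0.81×(255−185) = 185 + 56.7 = 241.7 → 242
  B: 145 + 89.1 = 234.1 → 234
  → #EDF2EA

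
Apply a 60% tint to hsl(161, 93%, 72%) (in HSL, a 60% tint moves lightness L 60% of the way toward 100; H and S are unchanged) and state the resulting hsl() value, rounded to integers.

hsl(161, 93%, 89%)

L moves 60% from 72 toward 100: 72 + 16.8 = 88.8 → 89.
H and S are unchanged.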